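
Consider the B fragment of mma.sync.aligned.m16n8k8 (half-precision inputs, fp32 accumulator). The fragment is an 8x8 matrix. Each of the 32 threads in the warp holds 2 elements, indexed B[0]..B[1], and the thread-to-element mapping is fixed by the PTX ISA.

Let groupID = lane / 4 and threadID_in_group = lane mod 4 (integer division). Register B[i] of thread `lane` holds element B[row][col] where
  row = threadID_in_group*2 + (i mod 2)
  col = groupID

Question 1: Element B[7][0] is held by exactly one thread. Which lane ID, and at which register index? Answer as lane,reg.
3,1

c: 0->gid=0  r: 7->tid=3,i&1=1
L=0*4+3=3  i=1=1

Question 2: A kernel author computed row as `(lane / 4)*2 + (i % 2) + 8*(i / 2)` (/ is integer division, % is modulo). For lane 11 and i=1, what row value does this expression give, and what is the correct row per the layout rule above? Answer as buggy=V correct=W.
`(lane / 4)*2 + (i % 2) + 8*(i / 2)`[11,1]=>5
L=11=>grp=11>>2=2, tig=11&3=3
[1]=>row 3·2+1=7  col grp=2
row: 5 vs 7

buggy=5 correct=7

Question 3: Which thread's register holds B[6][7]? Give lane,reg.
31,0

c=7⇒gr=7  r=6⇒th=3,odd=0
L=7*4+3=31  i=0=0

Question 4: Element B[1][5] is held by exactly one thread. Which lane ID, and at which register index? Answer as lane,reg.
20,1

c=5→G=5  r=1→T=0,p=1
L=5*4+0=20  i=1=1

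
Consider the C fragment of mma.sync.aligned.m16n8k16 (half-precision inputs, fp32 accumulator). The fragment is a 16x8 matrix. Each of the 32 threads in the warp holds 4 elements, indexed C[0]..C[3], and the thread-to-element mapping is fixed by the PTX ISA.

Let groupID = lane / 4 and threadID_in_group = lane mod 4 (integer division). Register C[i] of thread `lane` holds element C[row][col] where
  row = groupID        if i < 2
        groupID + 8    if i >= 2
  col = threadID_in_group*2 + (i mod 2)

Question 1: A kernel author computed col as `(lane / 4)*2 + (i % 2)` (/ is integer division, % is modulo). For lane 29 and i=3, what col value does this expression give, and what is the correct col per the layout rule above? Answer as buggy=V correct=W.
buggy=15 correct=3

`(lane / 4)*2 + (i % 2)`[29,3]->15
lane 29: gid=7 (29/4), tid=1 (29%4)
i=3: r=7+8=15, c=1*2+1=3
col: 15 vs 3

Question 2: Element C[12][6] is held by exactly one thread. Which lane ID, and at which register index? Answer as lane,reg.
19,2

r=12→G=4,rhi=1  c=6→T=3,p=0
L=4*4+3=19  i=1*2+0=2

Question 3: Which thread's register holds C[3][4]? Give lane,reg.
r: 3->gid=3,r8=0  c: 4->tid=2,i&1=0
L=3*4+2=14  i=0*2+0=0

14,0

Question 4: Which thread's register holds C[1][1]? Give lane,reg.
r=1→G=1,rhi=0  c=1→T=0,p=1
L=1*4+0=4  i=0*2+1=1

4,1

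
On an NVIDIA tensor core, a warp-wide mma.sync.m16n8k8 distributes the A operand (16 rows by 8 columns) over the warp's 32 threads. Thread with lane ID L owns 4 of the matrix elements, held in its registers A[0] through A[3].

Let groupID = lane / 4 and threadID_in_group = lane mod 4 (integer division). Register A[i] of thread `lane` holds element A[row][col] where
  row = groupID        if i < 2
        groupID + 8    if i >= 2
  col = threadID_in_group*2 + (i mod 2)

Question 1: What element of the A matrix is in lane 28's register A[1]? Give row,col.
7,1

L=28=>grp=28>>2=7, tig=28&3=0
[1]=>row 7+0=7  col 0·2+1=1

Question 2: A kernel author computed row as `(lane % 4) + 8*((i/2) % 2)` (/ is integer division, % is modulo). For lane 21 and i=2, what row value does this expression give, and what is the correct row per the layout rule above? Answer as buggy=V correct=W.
`(lane % 4) + 8*((i/2) % 2)`[21,2]→9
lane 21→21/4=5, 21 mod 4=1
i=2  r:5+8→13  c:2·1+0→2
row: 9 vs 13

buggy=9 correct=13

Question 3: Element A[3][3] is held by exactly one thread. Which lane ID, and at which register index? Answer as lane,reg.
r=3->g=3,rb=0  c=3->t=1,b0=1
L=3*4+1=13  i=0*2+1=1

13,1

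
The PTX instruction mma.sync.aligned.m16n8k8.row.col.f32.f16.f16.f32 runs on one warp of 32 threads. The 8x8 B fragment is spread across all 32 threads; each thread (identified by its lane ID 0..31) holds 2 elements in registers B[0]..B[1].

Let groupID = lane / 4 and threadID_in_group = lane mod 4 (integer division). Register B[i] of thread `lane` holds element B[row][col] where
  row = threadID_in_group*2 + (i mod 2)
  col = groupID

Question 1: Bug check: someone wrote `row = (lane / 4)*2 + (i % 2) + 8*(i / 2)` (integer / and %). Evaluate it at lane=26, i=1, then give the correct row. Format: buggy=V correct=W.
`(lane / 4)*2 + (i % 2) + 8*(i / 2)`[26,1]⇒13
L=26⇒gr=26>>2=6, th=26&3=2
[1]⇒row 2·2+1=5  col gr=6
row: 13 vs 5

buggy=13 correct=5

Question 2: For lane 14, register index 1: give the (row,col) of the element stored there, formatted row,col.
5,3

lane 14: g=3 (14/4), t=2 (14%4)
i=1: r=2*2+1=5, c=g=3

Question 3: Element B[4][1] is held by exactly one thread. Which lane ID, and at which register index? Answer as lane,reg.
6,0

c=1->g=1  r=4->t=2,b0=0
L=1*4+2=6  i=0=0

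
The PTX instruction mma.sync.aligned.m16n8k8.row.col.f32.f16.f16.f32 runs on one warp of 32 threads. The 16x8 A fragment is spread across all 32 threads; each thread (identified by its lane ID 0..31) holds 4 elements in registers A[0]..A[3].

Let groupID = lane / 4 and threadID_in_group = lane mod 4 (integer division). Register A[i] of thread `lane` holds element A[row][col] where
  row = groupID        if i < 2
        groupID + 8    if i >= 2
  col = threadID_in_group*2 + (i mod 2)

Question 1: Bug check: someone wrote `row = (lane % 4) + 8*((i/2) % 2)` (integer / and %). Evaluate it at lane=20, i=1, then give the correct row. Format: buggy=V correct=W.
`(lane % 4) + 8*((i/2) % 2)`[20,1]=>0
lane 20=>20/4=5, 20 mod 4=0
i=1  r:5+0=>5  c:2·0+1=>1
row: 0 vs 5

buggy=0 correct=5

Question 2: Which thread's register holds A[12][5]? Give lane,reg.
r=12→G=4,rhi=1  c=5→T=2,p=1
L=4*4+2=18  i=1*2+1=3

18,3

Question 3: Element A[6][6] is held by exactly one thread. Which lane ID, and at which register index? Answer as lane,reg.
27,0

r: 6->gid=6,r8=0  c: 6->tid=3,i&1=0
L=6*4+3=27  i=0*2+0=0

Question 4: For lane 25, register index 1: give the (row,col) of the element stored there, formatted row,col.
25: gid=6,tid=1
[1] (6+0,1*2+1) = (6,3)

6,3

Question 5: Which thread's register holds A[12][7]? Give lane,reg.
19,3

r=12⇒gr=4,Rb=1  c=7⇒th=3,odd=1
L=4*4+3=19  i=1*2+1=3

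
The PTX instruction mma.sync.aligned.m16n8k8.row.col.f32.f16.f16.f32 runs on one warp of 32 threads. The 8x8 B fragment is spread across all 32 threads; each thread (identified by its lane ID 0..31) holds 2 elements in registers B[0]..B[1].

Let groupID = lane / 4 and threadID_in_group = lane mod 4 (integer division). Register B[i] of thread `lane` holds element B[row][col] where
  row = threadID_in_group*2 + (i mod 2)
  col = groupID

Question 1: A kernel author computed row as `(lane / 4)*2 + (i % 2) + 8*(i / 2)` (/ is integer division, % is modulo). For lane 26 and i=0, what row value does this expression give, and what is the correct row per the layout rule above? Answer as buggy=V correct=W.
`(lane / 4)*2 + (i % 2) + 8*(i / 2)`[26,0]→12
L=26→G=26>>2=6, T=26&3=2
[0]→row 2·2+0=4  col G=6
row: 12 vs 4

buggy=12 correct=4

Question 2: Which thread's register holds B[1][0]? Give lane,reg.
c=0->g=0  r=1->t=0,b0=1
L=0*4+0=0  i=1=1

0,1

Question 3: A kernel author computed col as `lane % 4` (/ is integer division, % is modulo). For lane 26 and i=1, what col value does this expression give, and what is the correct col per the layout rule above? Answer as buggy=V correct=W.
buggy=2 correct=6

`lane % 4`[26,1]->2
lane 26: g=6 (26/4), t=2 (26%4)
i=1: r=2*2+1=5, c=g=6
col: 2 vs 6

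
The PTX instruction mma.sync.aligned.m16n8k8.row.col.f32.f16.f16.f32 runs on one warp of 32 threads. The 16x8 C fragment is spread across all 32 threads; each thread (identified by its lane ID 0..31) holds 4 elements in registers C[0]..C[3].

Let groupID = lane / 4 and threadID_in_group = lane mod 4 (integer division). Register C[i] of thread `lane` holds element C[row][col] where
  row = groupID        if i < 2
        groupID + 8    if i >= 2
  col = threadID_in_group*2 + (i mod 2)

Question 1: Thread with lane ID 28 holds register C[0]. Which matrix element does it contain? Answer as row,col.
lane 28: gid=7 (28/4), tid=0 (28%4)
i=0: r=7+0=7, c=0*2+0=0

7,0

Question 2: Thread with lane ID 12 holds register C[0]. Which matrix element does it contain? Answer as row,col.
12: gr=3,th=0
[0] (3+0,0*2+0) = (3,0)

3,0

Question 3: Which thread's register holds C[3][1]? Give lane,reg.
12,1

r:3=>grp=3,rB=0  c:1=>tig=0,lo=1
L=3*4+0=12  i=0*2+1=1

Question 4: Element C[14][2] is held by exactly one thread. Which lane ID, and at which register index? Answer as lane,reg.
25,2

r=14→G=6,rhi=1  c=2→T=1,p=0
L=6*4+1=25  i=1*2+0=2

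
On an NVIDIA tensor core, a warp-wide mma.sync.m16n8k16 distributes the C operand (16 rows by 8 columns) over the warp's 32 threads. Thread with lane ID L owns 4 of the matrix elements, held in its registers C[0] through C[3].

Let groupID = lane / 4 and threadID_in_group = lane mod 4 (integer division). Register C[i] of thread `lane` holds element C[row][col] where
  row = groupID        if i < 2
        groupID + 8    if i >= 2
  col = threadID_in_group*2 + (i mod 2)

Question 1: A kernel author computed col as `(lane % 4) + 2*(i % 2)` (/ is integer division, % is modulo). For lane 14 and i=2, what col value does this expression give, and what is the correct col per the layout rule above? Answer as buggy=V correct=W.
`(lane % 4) + 2*(i % 2)`[14,2]->2
14: g=3,t=2
[2] (3+8,2*2+0) = (11,4)
col: 2 vs 4

buggy=2 correct=4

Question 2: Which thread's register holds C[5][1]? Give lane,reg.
20,1

r=5->g=5,rb=0  c=1->t=0,b0=1
L=5*4+0=20  i=0*2+1=1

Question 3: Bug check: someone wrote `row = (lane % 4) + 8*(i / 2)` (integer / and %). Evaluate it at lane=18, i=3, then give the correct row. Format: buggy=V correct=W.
buggy=10 correct=12

`(lane % 4) + 8*(i / 2)`[18,3]=>10
18: grp=4,tig=2
[3] (4+8,2*2+1) = (12,5)
row: 10 vs 12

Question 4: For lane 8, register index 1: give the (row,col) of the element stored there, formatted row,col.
lane 8->8/4=2, 8 mod 4=0
i=1  r:2+0->2  c:2·0+1->1

2,1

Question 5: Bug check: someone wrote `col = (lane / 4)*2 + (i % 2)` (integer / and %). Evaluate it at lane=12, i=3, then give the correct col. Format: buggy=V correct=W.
buggy=7 correct=1

`(lane / 4)*2 + (i % 2)`[12,3]->7
L=12->gid=12>>2=3, tid=12&3=0
[3]->row 3+8=11  col 0·2+1=1
col: 7 vs 1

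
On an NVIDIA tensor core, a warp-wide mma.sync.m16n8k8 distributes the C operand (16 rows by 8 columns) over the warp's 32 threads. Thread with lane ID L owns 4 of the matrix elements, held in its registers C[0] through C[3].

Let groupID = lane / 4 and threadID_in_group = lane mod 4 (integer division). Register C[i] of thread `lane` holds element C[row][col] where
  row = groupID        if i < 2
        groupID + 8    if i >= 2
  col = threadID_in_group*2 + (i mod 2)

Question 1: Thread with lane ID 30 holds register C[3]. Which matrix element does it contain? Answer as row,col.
15,5

L=30->gid=30>>2=7, tid=30&3=2
[3]->row 7+8=15  col 2·2+1=5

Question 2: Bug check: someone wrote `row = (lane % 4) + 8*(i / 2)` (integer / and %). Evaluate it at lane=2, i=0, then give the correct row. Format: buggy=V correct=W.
buggy=2 correct=0

`(lane % 4) + 8*(i / 2)`[2,0]->2
lane 2->2/4=0, 2 mod 4=2
i=0  r:0+0->0  c:2·2+0->4
row: 2 vs 0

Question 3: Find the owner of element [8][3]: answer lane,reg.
1,3

r:8=>grp=0,rB=1  c:3=>tig=1,lo=1
L=0*4+1=1  i=1*2+1=3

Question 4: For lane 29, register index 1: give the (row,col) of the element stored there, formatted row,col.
lane 29->29/4=7, 29 mod 4=1
i=1  r:7+0->7  c:2·1+1->3

7,3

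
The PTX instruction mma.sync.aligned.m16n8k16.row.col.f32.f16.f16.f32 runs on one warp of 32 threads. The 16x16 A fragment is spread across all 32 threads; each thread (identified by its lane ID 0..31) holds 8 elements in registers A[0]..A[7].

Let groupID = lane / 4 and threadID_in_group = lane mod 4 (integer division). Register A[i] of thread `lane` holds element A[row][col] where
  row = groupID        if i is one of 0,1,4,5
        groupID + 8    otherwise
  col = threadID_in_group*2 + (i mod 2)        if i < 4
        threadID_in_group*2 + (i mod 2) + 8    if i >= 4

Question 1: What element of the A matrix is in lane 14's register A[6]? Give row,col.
lane 14=>14/4=3, 14 mod 4=2
i=6  r:3+8=>11  c:2·2+0+8=>12

11,12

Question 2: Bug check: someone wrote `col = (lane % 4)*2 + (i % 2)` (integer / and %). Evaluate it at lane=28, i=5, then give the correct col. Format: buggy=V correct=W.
buggy=1 correct=9

`(lane % 4)*2 + (i % 2)`[28,5]→1
28: G=7,T=0
[5] (7+0,0*2+1+8) = (7,9)
col: 1 vs 9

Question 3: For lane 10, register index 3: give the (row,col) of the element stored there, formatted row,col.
10: gr=2,th=2
[3] (2+8,2*2+1+0) = (10,5)

10,5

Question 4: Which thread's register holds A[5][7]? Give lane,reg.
r: 5->gid=5,r8=0  c: 7->c8=0,tid=3,i&1=1
L=5*4+3=23  i=0*4+0*2+1=1

23,1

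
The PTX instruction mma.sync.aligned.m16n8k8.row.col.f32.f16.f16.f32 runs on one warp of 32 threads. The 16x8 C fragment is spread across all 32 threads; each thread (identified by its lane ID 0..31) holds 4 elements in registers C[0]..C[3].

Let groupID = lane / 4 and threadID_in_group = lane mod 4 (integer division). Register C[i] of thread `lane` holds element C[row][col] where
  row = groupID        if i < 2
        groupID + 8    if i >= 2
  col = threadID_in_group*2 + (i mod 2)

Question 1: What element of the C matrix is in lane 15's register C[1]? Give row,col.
lane 15: g=3 (15/4), t=3 (15%4)
i=1: r=3+0=3, c=3*2+1=7

3,7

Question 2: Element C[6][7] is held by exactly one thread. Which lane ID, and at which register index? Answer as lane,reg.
r=6⇒gr=6,Rb=0  c=7⇒th=3,odd=1
L=6*4+3=27  i=0*2+1=1

27,1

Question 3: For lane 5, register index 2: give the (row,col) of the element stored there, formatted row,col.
5: gr=1,th=1
[2] (1+8,1*2+0) = (9,2)

9,2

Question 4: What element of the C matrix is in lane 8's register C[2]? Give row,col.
8: gr=2,th=0
[2] (2+8,0*2+0) = (10,0)

10,0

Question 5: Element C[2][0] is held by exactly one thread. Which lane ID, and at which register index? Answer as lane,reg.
8,0

r=2->g=2,rb=0  c=0->t=0,b0=0
L=2*4+0=8  i=0*2+0=0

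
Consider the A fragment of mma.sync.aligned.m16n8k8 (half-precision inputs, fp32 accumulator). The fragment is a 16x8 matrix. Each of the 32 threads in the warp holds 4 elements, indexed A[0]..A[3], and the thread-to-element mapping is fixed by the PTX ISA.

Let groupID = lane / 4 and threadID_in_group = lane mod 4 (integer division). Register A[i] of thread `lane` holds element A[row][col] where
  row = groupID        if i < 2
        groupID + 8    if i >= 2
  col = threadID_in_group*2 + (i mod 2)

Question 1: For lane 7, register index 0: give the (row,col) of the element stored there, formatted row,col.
L=7->gid=7>>2=1, tid=7&3=3
[0]->row 1+0=1  col 3·2+0=6

1,6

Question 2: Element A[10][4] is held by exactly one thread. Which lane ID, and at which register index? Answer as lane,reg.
10,2

r=10→G=2,rhi=1  c=4→T=2,p=0
L=2*4+2=10  i=1*2+0=2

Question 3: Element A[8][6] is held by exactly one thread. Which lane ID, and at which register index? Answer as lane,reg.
r=8⇒gr=0,Rb=1  c=6⇒th=3,odd=0
L=0*4+3=3  i=1*2+0=2

3,2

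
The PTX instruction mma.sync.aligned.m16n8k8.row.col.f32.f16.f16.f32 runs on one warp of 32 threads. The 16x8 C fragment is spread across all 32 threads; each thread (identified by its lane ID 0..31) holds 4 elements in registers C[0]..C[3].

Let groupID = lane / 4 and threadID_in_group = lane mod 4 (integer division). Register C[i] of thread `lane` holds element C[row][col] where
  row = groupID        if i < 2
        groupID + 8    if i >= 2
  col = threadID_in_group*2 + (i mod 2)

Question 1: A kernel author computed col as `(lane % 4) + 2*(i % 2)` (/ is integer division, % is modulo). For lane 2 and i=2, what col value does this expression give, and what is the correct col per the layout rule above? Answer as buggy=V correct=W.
`(lane % 4) + 2*(i % 2)`[2,2]->2
L=2->gid=2>>2=0, tid=2&3=2
[2]->row 0+8=8  col 2·2+0=4
col: 2 vs 4

buggy=2 correct=4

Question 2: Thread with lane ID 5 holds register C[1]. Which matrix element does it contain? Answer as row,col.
lane 5→5/4=1, 5 mod 4=1
i=1  r:1+0→1  c:2·1+1→3

1,3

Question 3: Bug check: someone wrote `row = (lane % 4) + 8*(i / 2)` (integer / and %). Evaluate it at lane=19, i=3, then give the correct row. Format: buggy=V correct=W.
buggy=11 correct=12

`(lane % 4) + 8*(i / 2)`[19,3]=>11
lane 19=>19/4=4, 19 mod 4=3
i=3  r:4+8=>12  c:2·3+1=>7
row: 11 vs 12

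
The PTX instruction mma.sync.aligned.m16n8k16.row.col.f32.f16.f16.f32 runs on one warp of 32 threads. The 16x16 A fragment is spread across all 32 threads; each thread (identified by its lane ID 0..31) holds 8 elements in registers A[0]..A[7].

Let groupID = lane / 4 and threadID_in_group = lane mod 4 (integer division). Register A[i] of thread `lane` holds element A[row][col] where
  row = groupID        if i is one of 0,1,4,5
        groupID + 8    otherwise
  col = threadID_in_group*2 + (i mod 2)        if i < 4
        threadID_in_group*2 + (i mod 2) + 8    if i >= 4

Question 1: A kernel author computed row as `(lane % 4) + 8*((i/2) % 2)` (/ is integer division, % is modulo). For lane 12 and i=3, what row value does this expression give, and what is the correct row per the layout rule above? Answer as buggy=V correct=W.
`(lane % 4) + 8*((i/2) % 2)`[12,3]->8
12: g=3,t=0
[3] (3+8,0*2+1+0) = (11,1)
row: 8 vs 11

buggy=8 correct=11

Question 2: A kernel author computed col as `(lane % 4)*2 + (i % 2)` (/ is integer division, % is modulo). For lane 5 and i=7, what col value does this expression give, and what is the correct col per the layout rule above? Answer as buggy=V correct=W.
`(lane % 4)*2 + (i % 2)`[5,7]→3
5: G=1,T=1
[7] (1+8,1*2+1+8) = (9,11)
col: 3 vs 11

buggy=3 correct=11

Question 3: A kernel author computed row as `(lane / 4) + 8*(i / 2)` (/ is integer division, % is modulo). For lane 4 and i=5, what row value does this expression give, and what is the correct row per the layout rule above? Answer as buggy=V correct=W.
`(lane / 4) + 8*(i / 2)`[4,5]->17
L=4->g=4>>2=1, t=4&3=0
[5]->row 1+0=1  col 0·2+1+8=9
row: 17 vs 1

buggy=17 correct=1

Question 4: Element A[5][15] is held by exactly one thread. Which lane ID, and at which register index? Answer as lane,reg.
23,5

r=5⇒gr=5,Rb=0  c=15⇒Cb=1,th=3,odd=1
L=5*4+3=23  i=1*4+0*2+1=5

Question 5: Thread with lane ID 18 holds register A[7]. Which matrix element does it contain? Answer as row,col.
L=18⇒gr=18>>2=4, th=18&3=2
[7]⇒row 4+8=12  col 2·2+1+8=13

12,13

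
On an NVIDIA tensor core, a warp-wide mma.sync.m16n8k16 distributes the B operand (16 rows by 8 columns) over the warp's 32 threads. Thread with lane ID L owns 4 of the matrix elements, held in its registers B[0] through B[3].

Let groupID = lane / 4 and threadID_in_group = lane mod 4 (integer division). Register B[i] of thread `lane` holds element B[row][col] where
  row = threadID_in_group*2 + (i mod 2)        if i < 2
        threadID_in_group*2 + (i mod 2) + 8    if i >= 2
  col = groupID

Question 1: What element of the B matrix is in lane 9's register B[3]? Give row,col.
11,2

lane 9: gid=2 (9/4), tid=1 (9%4)
i=3: r=1*2+1+8=11, c=gid=2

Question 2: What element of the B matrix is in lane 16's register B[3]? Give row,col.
16: gr=4,th=0
[3] (0*2+1+8,4) = (9,4)

9,4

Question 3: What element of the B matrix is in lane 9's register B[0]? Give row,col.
9: G=2,T=1
[0] (1*2+0+0,2) = (2,2)

2,2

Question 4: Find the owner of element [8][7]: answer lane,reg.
c=7⇒gr=7  r=8⇒Rb=1,th=0,odd=0
L=7*4+0=28  i=1*2+0=2

28,2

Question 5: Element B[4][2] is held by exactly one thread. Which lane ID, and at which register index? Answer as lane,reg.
10,0

c:2=>grp=2  r:4=>rB=0,tig=2,lo=0
L=2*4+2=10  i=0*2+0=0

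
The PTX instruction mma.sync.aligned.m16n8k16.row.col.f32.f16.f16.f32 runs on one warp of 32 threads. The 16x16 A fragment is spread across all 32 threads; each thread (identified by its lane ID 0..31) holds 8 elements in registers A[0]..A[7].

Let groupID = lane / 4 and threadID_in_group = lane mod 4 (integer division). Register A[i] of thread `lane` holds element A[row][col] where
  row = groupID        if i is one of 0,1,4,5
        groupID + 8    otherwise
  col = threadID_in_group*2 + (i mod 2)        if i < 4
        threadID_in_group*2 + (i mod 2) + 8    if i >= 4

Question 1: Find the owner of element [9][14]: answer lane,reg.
7,6

r:9=>grp=1,rB=1  c:14=>cB=1,tig=3,lo=0
L=1*4+3=7  i=1*4+1*2+0=6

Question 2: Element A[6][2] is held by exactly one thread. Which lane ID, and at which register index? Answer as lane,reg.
25,0

r: 6->gid=6,r8=0  c: 2->c8=0,tid=1,i&1=0
L=6*4+1=25  i=0*4+0*2+0=0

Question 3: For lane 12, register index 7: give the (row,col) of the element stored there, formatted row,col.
L=12->g=12>>2=3, t=12&3=0
[7]->row 3+8=11  col 0·2+1+8=9

11,9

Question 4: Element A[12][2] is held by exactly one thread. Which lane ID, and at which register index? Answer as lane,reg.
17,2

r:12=>grp=4,rB=1  c:2=>cB=0,tig=1,lo=0
L=4*4+1=17  i=0*4+1*2+0=2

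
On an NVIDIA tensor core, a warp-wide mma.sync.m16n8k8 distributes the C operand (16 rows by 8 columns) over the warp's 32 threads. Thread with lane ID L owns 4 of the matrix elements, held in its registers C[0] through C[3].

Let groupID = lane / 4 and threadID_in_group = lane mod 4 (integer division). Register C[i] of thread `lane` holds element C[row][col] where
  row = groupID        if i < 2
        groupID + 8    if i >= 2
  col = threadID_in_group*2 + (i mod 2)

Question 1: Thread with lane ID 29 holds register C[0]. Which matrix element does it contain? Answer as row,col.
lane 29: g=7 (29/4), t=1 (29%4)
i=0: r=7+0=7, c=1*2+0=2

7,2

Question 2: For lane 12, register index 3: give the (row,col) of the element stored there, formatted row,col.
lane 12->12/4=3, 12 mod 4=0
i=3  r:3+8->11  c:2·0+1->1

11,1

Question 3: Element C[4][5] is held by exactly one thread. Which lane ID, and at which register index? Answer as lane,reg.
r=4->g=4,rb=0  c=5->t=2,b0=1
L=4*4+2=18  i=0*2+1=1

18,1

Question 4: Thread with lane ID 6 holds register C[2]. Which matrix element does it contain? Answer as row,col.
lane 6→6/4=1, 6 mod 4=2
i=2  r:1+8→9  c:2·2+0→4

9,4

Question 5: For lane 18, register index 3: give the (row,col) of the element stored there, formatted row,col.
12,5

L=18=>grp=18>>2=4, tig=18&3=2
[3]=>row 4+8=12  col 2·2+1=5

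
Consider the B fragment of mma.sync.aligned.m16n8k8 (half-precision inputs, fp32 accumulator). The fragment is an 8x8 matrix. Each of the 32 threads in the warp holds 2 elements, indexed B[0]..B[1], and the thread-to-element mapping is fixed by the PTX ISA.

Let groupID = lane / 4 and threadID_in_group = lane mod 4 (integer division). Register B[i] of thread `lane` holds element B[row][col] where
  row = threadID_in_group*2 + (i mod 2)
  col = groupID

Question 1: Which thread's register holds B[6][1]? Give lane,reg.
7,0

c=1->g=1  r=6->t=3,b0=0
L=1*4+3=7  i=0=0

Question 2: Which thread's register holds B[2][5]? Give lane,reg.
21,0

c=5⇒gr=5  r=2⇒th=1,odd=0
L=5*4+1=21  i=0=0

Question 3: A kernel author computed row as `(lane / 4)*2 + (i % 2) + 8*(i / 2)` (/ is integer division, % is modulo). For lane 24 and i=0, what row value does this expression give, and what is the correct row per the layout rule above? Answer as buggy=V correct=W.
buggy=12 correct=0

`(lane / 4)*2 + (i % 2) + 8*(i / 2)`[24,0]⇒12
lane 24: gr=6 (24/4), th=0 (24%4)
i=0: r=0*2+0=0, c=gr=6
row: 12 vs 0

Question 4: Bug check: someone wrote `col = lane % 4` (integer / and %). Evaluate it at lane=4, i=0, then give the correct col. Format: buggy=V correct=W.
`lane % 4`[4,0]=>0
L=4=>grp=4>>2=1, tig=4&3=0
[0]=>row 0·2+0=0  col grp=1
col: 0 vs 1

buggy=0 correct=1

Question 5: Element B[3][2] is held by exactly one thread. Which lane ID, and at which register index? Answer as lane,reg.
9,1

c=2->g=2  r=3->t=1,b0=1
L=2*4+1=9  i=1=1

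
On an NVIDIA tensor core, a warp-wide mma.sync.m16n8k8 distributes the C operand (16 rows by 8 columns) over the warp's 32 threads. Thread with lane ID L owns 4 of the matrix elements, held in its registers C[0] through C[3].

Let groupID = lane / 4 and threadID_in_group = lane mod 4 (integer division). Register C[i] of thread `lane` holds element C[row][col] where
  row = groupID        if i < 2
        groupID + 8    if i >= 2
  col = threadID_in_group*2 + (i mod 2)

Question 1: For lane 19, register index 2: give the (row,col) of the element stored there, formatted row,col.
12,6

L=19→G=19>>2=4, T=19&3=3
[2]→row 4+8=12  col 3·2+0=6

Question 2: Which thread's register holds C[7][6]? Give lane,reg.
r=7→G=7,rhi=0  c=6→T=3,p=0
L=7*4+3=31  i=0*2+0=0

31,0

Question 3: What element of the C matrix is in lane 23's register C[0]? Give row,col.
lane 23: G=5 (23/4), T=3 (23%4)
i=0: r=5+0=5, c=3*2+0=6

5,6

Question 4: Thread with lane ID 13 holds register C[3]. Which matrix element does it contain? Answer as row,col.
11,3

lane 13: grp=3 (13/4), tig=1 (13%4)
i=3: r=3+8=11, c=1*2+1=3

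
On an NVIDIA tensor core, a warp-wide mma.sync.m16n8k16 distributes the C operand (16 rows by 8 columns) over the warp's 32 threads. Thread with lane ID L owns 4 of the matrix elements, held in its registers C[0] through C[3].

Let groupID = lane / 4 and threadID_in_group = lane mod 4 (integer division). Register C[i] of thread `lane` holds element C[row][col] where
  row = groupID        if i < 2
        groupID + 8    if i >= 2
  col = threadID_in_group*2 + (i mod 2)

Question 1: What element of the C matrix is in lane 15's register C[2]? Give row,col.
15: gr=3,th=3
[2] (3+8,3*2+0) = (11,6)

11,6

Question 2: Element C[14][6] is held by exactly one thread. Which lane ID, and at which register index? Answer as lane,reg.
27,2

r=14⇒gr=6,Rb=1  c=6⇒th=3,odd=0
L=6*4+3=27  i=1*2+0=2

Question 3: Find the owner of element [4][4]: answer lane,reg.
r: 4->gid=4,r8=0  c: 4->tid=2,i&1=0
L=4*4+2=18  i=0*2+0=0

18,0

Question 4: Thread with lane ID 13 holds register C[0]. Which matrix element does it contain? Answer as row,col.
3,2

13: G=3,T=1
[0] (3+0,1*2+0) = (3,2)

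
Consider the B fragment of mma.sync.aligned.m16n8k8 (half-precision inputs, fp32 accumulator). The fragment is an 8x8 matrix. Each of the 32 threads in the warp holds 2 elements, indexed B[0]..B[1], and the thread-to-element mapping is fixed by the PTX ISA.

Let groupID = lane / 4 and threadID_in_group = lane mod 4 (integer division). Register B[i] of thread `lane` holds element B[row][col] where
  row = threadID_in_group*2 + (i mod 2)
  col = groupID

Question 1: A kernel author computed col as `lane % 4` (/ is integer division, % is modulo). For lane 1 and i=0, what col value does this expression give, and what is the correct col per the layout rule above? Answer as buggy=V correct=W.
`lane % 4`[1,0]→1
lane 1→1/4=0, 1 mod 4=1
i=0  r:2·1+0→2  c:0
col: 1 vs 0

buggy=1 correct=0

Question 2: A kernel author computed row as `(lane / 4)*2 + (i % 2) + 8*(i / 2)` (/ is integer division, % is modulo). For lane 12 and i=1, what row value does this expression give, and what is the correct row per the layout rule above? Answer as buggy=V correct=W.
buggy=7 correct=1

`(lane / 4)*2 + (i % 2) + 8*(i / 2)`[12,1]->7
lane 12->12/4=3, 12 mod 4=0
i=1  r:2·0+1->1  c:3
row: 7 vs 1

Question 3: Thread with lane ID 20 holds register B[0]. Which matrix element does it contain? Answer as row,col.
L=20→G=20>>2=5, T=20&3=0
[0]→row 0·2+0=0  col G=5

0,5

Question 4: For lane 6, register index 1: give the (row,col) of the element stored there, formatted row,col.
5,1

L=6→G=6>>2=1, T=6&3=2
[1]→row 2·2+1=5  col G=1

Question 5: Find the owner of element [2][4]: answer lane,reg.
17,0

c=4->g=4  r=2->t=1,b0=0
L=4*4+1=17  i=0=0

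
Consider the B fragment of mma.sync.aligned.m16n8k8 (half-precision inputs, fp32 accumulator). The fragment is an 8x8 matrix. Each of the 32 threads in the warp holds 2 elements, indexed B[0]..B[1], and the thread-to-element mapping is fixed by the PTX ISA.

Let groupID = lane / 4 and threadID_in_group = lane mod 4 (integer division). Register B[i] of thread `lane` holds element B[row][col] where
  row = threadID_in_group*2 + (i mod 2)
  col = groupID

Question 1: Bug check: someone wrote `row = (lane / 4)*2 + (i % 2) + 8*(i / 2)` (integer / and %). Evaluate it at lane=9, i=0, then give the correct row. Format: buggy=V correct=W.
`(lane / 4)*2 + (i % 2) + 8*(i / 2)`[9,0]=>4
lane 9=>9/4=2, 9 mod 4=1
i=0  r:2·1+0=>2  c:2
row: 4 vs 2

buggy=4 correct=2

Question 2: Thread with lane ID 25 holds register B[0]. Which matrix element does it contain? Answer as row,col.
2,6

lane 25->25/4=6, 25 mod 4=1
i=0  r:2·1+0->2  c:6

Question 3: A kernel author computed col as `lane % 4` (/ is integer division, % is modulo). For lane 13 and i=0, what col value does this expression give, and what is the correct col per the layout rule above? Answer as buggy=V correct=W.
buggy=1 correct=3

`lane % 4`[13,0]=>1
lane 13: grp=3 (13/4), tig=1 (13%4)
i=0: r=1*2+0=2, c=grp=3
col: 1 vs 3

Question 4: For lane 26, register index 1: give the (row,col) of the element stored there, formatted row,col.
26: gr=6,th=2
[1] (2*2+1,6) = (5,6)

5,6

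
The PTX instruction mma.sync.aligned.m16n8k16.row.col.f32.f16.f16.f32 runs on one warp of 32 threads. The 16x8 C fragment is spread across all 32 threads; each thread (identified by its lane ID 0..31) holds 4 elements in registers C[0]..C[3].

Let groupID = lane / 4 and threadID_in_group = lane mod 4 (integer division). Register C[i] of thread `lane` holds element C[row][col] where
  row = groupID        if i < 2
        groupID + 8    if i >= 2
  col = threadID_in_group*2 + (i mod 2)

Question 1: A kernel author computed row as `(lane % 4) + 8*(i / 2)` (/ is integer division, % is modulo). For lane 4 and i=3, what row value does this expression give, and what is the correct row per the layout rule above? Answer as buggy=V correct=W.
buggy=8 correct=9

`(lane % 4) + 8*(i / 2)`[4,3]->8
lane 4: gid=1 (4/4), tid=0 (4%4)
i=3: r=1+8=9, c=0*2+1=1
row: 8 vs 9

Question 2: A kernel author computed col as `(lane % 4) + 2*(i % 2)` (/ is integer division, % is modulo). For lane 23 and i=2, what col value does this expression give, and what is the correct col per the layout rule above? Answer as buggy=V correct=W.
`(lane % 4) + 2*(i % 2)`[23,2]→3
lane 23: G=5 (23/4), T=3 (23%4)
i=2: r=5+8=13, c=3*2+0=6
col: 3 vs 6

buggy=3 correct=6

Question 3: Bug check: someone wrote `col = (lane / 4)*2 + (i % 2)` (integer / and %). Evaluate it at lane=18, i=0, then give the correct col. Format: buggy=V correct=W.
`(lane / 4)*2 + (i % 2)`[18,0]→8
lane 18: G=4 (18/4), T=2 (18%4)
i=0: r=4+0=4, c=2*2+0=4
col: 8 vs 4

buggy=8 correct=4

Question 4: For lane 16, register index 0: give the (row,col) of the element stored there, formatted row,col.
4,0

16: g=4,t=0
[0] (4+0,0*2+0) = (4,0)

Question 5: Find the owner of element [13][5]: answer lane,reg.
r: 13->gid=5,r8=1  c: 5->tid=2,i&1=1
L=5*4+2=22  i=1*2+1=3

22,3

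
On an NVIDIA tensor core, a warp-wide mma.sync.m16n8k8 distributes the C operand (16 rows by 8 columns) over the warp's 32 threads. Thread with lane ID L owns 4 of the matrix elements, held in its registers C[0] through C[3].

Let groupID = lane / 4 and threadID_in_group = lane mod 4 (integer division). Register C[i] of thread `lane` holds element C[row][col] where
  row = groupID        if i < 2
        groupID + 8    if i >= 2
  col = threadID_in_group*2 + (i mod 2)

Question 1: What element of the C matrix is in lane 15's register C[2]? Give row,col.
lane 15->15/4=3, 15 mod 4=3
i=2  r:3+8->11  c:2·3+0->6

11,6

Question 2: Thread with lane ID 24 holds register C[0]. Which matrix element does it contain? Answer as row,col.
lane 24: gid=6 (24/4), tid=0 (24%4)
i=0: r=6+0=6, c=0*2+0=0

6,0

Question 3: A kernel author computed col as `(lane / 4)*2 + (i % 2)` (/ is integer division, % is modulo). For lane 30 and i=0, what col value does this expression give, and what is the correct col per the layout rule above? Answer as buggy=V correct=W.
buggy=14 correct=4

`(lane / 4)*2 + (i % 2)`[30,0]->14
L=30->g=30>>2=7, t=30&3=2
[0]->row 7+0=7  col 2·2+0=4
col: 14 vs 4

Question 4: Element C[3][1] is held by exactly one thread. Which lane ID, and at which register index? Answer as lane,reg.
12,1

r=3->g=3,rb=0  c=1->t=0,b0=1
L=3*4+0=12  i=0*2+1=1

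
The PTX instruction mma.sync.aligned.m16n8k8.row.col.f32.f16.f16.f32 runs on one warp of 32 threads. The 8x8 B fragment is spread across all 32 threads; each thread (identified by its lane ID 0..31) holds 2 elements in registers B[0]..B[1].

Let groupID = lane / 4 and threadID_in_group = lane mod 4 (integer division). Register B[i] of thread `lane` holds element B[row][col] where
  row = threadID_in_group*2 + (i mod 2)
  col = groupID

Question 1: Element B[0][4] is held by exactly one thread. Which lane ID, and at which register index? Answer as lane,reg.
c=4⇒gr=4  r=0⇒th=0,odd=0
L=4*4+0=16  i=0=0

16,0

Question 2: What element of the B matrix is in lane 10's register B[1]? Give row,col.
lane 10⇒10/4=2, 10 mod 4=2
i=1  r:2·2+1⇒5  c:2

5,2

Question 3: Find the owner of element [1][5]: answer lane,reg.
20,1

c=5->g=5  r=1->t=0,b0=1
L=5*4+0=20  i=1=1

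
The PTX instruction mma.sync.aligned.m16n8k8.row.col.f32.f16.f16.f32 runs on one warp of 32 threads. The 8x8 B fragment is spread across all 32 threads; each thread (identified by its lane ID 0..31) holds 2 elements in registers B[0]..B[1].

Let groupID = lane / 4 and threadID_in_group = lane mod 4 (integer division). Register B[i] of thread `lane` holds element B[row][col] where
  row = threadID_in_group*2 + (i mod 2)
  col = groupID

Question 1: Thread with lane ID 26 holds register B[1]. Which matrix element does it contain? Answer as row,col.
26: gr=6,th=2
[1] (2*2+1,6) = (5,6)

5,6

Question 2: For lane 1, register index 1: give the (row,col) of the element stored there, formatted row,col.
3,0

lane 1: G=0 (1/4), T=1 (1%4)
i=1: r=1*2+1=3, c=G=0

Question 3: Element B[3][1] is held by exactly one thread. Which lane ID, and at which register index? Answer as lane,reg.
5,1

c=1→G=1  r=3→T=1,p=1
L=1*4+1=5  i=1=1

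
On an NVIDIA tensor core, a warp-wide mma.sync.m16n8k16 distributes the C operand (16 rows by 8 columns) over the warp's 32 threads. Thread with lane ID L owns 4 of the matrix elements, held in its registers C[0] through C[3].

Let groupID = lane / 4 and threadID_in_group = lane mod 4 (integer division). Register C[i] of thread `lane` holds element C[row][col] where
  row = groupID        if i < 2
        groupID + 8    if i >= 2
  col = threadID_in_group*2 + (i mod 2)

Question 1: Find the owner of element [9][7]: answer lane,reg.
7,3

r=9→G=1,rhi=1  c=7→T=3,p=1
L=1*4+3=7  i=1*2+1=3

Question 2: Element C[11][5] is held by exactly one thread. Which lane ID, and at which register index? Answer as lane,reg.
14,3

r=11->g=3,rb=1  c=5->t=2,b0=1
L=3*4+2=14  i=1*2+1=3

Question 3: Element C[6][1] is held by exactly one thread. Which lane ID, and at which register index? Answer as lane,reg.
r: 6->gid=6,r8=0  c: 1->tid=0,i&1=1
L=6*4+0=24  i=0*2+1=1

24,1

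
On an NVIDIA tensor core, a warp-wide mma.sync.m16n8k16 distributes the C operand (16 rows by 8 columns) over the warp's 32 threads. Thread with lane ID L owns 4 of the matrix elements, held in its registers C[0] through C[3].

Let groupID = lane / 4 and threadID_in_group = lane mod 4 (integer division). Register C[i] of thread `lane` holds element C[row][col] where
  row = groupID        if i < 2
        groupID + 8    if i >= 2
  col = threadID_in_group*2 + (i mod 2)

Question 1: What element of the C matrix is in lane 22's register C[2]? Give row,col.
13,4

22: gr=5,th=2
[2] (5+8,2*2+0) = (13,4)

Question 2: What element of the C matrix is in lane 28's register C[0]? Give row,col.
7,0

L=28->g=28>>2=7, t=28&3=0
[0]->row 7+0=7  col 0·2+0=0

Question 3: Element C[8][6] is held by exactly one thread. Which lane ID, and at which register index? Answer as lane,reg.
r=8→G=0,rhi=1  c=6→T=3,p=0
L=0*4+3=3  i=1*2+0=2

3,2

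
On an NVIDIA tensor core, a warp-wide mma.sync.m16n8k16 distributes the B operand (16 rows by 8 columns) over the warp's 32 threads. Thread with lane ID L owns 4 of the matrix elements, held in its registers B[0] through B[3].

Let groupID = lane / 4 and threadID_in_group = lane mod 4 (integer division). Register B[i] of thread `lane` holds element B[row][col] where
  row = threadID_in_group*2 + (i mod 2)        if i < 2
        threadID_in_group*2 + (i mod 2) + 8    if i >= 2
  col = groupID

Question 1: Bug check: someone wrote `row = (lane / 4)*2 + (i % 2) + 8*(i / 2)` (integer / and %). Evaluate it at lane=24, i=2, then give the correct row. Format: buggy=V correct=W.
buggy=20 correct=8

`(lane / 4)*2 + (i % 2) + 8*(i / 2)`[24,2]->20
L=24->gid=24>>2=6, tid=24&3=0
[2]->row 0·2+0+8=8  col gid=6
row: 20 vs 8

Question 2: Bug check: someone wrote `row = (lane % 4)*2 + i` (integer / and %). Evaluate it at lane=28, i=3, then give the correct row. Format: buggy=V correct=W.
buggy=3 correct=9

`(lane % 4)*2 + i`[28,3]⇒3
lane 28⇒28/4=7, 28 mod 4=0
i=3  r:2·0+1+8⇒9  c:7
row: 3 vs 9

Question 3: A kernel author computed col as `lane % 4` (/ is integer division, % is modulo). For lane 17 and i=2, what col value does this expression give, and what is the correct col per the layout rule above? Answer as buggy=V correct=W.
buggy=1 correct=4

`lane % 4`[17,2]->1
lane 17->17/4=4, 17 mod 4=1
i=2  r:2·1+0+8->10  c:4
col: 1 vs 4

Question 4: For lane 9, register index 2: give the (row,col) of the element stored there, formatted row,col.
L=9→G=9>>2=2, T=9&3=1
[2]→row 1·2+0+8=10  col G=2

10,2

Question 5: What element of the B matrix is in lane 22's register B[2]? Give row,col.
22: g=5,t=2
[2] (2*2+0+8,5) = (12,5)

12,5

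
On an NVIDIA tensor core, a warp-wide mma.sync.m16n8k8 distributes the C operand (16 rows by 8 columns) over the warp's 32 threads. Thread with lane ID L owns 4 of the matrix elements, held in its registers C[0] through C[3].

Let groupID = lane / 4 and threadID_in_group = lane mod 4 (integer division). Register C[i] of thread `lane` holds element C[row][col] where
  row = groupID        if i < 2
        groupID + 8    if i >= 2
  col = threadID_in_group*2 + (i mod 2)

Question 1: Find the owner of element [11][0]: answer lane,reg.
r: 11->gid=3,r8=1  c: 0->tid=0,i&1=0
L=3*4+0=12  i=1*2+0=2

12,2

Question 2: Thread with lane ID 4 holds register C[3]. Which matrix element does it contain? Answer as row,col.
9,1

lane 4: g=1 (4/4), t=0 (4%4)
i=3: r=1+8=9, c=0*2+1=1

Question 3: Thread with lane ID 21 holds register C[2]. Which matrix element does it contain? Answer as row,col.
21: grp=5,tig=1
[2] (5+8,1*2+0) = (13,2)

13,2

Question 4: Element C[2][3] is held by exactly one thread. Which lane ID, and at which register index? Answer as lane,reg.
r=2→G=2,rhi=0  c=3→T=1,p=1
L=2*4+1=9  i=0*2+1=1

9,1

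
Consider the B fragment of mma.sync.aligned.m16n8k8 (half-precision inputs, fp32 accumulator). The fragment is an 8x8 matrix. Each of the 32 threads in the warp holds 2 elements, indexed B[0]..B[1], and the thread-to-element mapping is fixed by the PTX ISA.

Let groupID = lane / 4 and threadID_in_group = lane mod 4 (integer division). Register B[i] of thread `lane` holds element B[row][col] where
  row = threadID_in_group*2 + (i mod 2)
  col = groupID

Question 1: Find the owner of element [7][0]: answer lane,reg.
3,1

c=0→G=0  r=7→T=3,p=1
L=0*4+3=3  i=1=1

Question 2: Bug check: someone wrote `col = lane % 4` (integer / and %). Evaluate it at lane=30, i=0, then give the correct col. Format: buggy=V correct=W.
buggy=2 correct=7

`lane % 4`[30,0]->2
30: gid=7,tid=2
[0] (2*2+0,7) = (4,7)
col: 2 vs 7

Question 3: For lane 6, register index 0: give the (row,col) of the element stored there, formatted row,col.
4,1

lane 6->6/4=1, 6 mod 4=2
i=0  r:2·2+0->4  c:1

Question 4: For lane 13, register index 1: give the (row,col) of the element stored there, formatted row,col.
L=13⇒gr=13>>2=3, th=13&3=1
[1]⇒row 1·2+1=3  col gr=3

3,3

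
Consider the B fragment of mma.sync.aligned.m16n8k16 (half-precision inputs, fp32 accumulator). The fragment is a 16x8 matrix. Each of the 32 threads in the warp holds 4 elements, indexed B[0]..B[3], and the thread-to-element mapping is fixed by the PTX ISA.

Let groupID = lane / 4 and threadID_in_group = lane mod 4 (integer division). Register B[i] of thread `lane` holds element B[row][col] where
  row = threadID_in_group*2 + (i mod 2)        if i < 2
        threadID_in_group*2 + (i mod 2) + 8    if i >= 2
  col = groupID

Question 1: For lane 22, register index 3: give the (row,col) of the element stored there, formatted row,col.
22: gr=5,th=2
[3] (2*2+1+8,5) = (13,5)

13,5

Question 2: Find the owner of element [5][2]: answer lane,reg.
c=2⇒gr=2  r=5⇒Rb=0,th=2,odd=1
L=2*4+2=10  i=0*2+1=1

10,1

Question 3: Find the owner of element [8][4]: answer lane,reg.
c=4⇒gr=4  r=8⇒Rb=1,th=0,odd=0
L=4*4+0=16  i=1*2+0=2

16,2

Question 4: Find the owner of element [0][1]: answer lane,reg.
c: 1->gid=1  r: 0->r8=0,tid=0,i&1=0
L=1*4+0=4  i=0*2+0=0

4,0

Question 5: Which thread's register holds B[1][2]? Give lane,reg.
c=2⇒gr=2  r=1⇒Rb=0,th=0,odd=1
L=2*4+0=8  i=0*2+1=1

8,1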